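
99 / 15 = 33 / 5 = 6.60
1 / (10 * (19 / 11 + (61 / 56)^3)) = 965888 / 29167475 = 0.03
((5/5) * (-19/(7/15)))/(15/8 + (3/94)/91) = -464360/21389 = -21.71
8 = 8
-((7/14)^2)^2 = -1/16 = -0.06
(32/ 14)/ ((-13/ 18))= -288/ 91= -3.16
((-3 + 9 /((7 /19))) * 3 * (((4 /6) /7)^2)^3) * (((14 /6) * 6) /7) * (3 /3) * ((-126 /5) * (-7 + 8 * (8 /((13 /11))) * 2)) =-1123840 /4588311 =-0.24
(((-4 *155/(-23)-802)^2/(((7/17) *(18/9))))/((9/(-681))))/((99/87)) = -1975641206302/40733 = -48502226.85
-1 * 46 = -46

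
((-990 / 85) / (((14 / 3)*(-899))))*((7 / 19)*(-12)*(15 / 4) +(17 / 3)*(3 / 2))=-91179 / 4065278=-0.02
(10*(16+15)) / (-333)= -310 / 333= -0.93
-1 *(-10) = 10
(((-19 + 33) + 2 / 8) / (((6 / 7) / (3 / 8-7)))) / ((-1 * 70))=1007 / 640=1.57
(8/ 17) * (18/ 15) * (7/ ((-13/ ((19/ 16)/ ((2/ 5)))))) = -399/ 442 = -0.90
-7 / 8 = -0.88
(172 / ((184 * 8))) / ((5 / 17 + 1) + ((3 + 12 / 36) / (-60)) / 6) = 19737 / 217028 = 0.09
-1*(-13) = 13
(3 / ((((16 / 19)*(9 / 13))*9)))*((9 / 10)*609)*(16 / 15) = 334.27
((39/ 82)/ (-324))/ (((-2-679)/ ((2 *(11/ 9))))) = 143/ 27139212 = 0.00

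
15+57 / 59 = 942 / 59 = 15.97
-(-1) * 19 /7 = 19 /7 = 2.71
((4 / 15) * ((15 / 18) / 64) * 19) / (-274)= -19 / 78912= -0.00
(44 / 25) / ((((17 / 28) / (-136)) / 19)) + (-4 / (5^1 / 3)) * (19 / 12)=-187359 / 25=-7494.36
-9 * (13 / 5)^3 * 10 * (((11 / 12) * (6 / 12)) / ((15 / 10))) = -24167 / 50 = -483.34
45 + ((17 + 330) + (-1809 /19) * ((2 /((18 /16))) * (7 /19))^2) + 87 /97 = 702686591 /1995969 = 352.05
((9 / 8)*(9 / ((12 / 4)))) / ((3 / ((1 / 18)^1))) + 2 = 33 / 16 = 2.06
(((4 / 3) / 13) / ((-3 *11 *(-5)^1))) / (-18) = -2 / 57915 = -0.00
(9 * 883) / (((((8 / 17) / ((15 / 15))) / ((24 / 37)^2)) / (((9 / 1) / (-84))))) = -7295346 / 9583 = -761.28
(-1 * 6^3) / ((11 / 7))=-1512 / 11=-137.45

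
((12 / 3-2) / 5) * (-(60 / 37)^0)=-2 / 5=-0.40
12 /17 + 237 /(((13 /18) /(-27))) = -1957938 /221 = -8859.45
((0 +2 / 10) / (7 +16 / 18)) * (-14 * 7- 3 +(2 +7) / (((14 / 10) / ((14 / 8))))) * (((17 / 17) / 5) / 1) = -0.46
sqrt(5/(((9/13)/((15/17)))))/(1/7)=35 * sqrt(663)/51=17.67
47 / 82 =0.57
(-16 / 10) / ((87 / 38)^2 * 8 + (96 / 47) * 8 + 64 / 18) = -0.03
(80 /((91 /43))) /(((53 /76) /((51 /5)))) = 2666688 /4823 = 552.91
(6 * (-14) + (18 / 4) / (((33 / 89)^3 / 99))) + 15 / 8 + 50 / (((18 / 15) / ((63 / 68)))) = 143097477 / 16456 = 8695.76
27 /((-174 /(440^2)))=-871200 /29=-30041.38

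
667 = 667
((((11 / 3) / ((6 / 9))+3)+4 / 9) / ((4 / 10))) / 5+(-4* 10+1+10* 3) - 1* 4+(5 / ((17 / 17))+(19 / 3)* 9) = 1925 / 36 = 53.47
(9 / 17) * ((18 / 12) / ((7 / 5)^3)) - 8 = -89921 / 11662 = -7.71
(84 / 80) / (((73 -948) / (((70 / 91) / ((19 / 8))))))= -12 / 30875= -0.00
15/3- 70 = -65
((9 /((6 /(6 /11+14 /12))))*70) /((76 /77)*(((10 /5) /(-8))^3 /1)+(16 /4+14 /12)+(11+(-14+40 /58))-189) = -0.97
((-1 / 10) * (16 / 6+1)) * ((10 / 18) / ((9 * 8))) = -11 / 3888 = -0.00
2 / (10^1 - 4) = 1 / 3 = 0.33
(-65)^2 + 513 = 4738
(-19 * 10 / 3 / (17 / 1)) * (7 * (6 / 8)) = -665 / 34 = -19.56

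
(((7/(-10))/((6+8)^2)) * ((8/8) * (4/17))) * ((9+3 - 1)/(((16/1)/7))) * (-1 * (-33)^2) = 11979/2720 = 4.40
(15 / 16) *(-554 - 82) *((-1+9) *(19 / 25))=-18126 / 5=-3625.20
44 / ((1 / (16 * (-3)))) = -2112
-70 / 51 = -1.37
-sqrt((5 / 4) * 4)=-sqrt(5)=-2.24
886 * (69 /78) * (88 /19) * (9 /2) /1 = 4034844 /247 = 16335.40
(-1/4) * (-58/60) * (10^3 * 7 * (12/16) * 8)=10150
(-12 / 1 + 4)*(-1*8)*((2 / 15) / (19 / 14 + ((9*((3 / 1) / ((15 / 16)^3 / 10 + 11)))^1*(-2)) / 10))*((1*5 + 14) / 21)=441587968 / 49753701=8.88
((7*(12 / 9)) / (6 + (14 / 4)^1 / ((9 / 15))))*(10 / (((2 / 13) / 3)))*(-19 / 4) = -51870 / 71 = -730.56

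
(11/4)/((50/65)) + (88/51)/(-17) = 120461/34680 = 3.47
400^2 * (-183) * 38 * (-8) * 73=649781760000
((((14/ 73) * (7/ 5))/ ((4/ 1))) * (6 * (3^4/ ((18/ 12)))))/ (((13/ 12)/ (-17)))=-1619352/ 4745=-341.28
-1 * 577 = -577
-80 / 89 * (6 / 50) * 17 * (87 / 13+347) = -3751968 / 5785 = -648.57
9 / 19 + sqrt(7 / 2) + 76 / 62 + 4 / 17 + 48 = sqrt(14) / 2 + 499997 / 10013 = 51.81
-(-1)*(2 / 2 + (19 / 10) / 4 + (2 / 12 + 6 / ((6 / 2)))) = 3.64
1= 1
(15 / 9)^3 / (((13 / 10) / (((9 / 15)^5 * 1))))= 18 / 65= 0.28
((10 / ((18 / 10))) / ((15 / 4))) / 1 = 1.48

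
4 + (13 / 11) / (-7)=295 / 77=3.83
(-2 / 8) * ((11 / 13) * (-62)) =341 / 26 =13.12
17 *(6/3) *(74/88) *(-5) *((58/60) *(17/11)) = -310097/1452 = -213.57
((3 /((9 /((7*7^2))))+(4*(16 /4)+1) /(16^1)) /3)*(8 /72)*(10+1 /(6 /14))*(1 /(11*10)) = 204943 /427680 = 0.48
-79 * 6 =-474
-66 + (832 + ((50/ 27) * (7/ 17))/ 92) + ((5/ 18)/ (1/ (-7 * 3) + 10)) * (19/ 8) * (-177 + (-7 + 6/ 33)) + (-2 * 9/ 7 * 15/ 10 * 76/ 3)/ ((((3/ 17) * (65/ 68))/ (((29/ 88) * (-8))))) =10605979217507/ 4649725080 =2280.99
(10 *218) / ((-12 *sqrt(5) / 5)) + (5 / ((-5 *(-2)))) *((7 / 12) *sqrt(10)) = -545 *sqrt(5) / 3 + 7 *sqrt(10) / 24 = -405.30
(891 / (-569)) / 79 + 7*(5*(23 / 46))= 1571503 / 89902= 17.48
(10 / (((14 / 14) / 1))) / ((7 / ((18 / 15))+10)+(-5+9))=60 / 119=0.50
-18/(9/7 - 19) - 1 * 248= -246.98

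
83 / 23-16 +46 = 773 / 23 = 33.61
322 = 322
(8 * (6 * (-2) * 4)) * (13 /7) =-713.14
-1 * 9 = -9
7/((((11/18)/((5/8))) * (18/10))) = 175/44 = 3.98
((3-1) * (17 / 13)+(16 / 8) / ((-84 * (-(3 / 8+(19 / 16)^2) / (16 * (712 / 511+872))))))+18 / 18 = 4037629615 / 21250957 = 190.00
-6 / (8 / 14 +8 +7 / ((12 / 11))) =-504 / 1259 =-0.40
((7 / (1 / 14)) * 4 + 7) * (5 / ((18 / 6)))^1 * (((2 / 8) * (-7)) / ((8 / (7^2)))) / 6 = -228095 / 192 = -1187.99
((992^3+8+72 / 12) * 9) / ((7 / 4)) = 35142894072 / 7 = 5020413438.86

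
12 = 12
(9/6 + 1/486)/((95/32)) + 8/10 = 30148/23085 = 1.31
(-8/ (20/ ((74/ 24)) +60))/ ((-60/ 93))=1147/ 6150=0.19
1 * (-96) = -96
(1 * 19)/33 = 19/33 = 0.58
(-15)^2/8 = 225/8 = 28.12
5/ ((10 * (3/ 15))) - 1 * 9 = -13/ 2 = -6.50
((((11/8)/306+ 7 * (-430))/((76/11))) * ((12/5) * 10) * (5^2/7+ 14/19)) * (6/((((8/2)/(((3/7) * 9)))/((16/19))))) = -1253973422889/5713547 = -219473.72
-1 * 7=-7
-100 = -100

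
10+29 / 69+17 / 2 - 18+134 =134.92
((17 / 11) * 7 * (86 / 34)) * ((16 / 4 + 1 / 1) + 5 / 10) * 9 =2709 / 2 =1354.50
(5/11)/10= 0.05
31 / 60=0.52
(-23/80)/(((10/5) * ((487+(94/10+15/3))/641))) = -641/3488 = -0.18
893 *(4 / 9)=3572 / 9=396.89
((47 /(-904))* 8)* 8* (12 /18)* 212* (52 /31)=-8290048 /10509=-788.85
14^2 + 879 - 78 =997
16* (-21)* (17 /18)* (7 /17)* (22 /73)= -8624 /219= -39.38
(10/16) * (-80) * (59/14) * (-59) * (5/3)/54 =435125/1134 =383.71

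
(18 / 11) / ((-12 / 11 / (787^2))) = -1858107 / 2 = -929053.50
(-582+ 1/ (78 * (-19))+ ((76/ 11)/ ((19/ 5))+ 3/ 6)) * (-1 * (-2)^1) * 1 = -9449984/ 8151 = -1159.36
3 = 3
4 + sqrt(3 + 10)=sqrt(13) + 4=7.61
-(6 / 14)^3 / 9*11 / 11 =-3 / 343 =-0.01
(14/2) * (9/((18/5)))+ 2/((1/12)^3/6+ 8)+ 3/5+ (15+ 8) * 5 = 22121431/165890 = 133.35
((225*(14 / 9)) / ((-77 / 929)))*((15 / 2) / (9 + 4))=-348375 / 143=-2436.19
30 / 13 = 2.31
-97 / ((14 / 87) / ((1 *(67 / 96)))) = -188471 / 448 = -420.69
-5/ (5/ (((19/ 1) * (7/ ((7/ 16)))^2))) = -4864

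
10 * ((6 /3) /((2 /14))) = 140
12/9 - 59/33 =-5/11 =-0.45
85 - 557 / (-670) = 57507 / 670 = 85.83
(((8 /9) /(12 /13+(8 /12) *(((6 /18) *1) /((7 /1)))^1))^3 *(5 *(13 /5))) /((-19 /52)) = -32602495744 /1135752949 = -28.71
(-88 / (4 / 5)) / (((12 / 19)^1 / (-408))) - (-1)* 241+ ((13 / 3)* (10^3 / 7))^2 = 200443741 / 441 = 454520.95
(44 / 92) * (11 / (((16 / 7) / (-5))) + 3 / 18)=-12617 / 1104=-11.43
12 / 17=0.71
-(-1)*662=662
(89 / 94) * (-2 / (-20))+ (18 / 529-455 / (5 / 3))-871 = -568801439 / 497260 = -1143.87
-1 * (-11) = 11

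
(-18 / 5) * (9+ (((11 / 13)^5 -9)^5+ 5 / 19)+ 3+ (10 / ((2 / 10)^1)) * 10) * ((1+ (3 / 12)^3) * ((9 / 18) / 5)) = 11008084321965526735924693537310475 / 660045736775234543530259958976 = 16677.76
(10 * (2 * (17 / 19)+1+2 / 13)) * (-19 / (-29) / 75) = 1454 / 5655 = 0.26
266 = 266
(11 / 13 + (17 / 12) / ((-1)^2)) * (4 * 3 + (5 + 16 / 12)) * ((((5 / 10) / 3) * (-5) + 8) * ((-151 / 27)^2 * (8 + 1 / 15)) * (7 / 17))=3224579963143 / 104398632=30887.19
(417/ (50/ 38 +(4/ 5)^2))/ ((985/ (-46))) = -9.96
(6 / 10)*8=24 / 5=4.80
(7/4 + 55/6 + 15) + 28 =647/12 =53.92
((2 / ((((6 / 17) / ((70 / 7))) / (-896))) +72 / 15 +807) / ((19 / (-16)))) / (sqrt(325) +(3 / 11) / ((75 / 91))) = -1154111420 / 26932329 +226700457500*sqrt(13) / 350120277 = 2291.72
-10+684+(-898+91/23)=-5061/23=-220.04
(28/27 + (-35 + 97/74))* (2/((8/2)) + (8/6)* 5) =-2805277/11988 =-234.01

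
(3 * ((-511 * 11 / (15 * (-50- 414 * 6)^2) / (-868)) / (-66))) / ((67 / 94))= -3431 / 800204460720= -0.00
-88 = -88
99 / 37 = 2.68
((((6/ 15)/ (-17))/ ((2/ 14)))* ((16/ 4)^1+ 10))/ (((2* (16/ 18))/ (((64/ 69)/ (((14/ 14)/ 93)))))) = -218736/ 1955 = -111.89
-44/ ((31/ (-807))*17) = 35508/ 527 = 67.38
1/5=0.20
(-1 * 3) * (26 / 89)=-78 / 89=-0.88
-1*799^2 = -638401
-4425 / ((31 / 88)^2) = -34267200 / 961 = -35657.86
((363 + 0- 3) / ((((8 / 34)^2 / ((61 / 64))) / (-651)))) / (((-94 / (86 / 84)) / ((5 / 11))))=5287377825 / 264704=19974.68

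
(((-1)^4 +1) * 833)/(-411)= -1666/411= -4.05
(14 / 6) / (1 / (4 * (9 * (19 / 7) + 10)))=964 / 3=321.33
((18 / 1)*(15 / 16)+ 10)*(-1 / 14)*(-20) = 1075 / 28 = 38.39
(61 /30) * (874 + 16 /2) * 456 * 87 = 355738824 /5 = 71147764.80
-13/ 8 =-1.62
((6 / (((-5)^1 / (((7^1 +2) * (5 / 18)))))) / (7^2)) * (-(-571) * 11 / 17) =-18843 / 833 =-22.62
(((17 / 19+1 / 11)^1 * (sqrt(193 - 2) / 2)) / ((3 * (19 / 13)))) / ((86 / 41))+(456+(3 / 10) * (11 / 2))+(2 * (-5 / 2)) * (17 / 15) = 54899 * sqrt(191) / 1024518+27119 / 60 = 452.72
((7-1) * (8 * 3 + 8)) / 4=48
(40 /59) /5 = 8 /59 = 0.14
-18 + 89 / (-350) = -6389 / 350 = -18.25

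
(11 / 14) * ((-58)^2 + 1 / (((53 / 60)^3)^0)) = 37015 / 14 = 2643.93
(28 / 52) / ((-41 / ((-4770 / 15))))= 4.18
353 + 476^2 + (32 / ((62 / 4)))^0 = 226930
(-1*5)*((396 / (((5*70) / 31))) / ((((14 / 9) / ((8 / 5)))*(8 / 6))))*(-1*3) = 497178 / 1225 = 405.86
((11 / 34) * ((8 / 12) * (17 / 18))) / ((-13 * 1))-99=-69509 / 702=-99.02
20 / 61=0.33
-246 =-246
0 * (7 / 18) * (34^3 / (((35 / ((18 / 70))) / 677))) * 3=0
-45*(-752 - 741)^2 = -100307205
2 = 2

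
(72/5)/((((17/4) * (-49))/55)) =-3168/833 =-3.80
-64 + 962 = 898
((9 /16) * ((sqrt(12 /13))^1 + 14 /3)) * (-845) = -17745 /8 - 585 * sqrt(39) /8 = -2674.79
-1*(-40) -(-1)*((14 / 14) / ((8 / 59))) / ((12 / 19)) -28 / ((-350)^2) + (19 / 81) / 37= 21685234721 / 419580000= 51.68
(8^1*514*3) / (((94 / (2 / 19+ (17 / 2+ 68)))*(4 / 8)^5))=287280768 / 893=321702.99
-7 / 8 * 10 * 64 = -560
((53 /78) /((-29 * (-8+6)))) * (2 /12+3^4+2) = 26447 /27144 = 0.97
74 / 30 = 37 / 15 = 2.47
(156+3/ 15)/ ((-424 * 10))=-781/ 21200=-0.04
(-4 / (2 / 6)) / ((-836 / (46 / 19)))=138 / 3971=0.03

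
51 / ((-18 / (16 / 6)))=-68 / 9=-7.56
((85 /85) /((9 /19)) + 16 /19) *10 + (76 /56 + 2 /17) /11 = 13280921 /447678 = 29.67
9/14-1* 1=-5/14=-0.36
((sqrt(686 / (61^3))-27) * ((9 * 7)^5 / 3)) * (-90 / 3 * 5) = 1339789333050-347352790050 * sqrt(854) / 3721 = 1337061360116.91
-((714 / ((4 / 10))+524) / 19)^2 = -5331481 / 361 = -14768.65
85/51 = 5/3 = 1.67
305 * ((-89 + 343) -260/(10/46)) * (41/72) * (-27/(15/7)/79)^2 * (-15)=1558455633/24964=62428.12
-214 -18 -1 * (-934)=702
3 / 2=1.50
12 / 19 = 0.63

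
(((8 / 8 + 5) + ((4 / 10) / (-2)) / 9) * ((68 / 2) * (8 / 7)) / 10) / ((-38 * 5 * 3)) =-18292 / 448875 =-0.04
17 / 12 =1.42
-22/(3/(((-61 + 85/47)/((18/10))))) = 306020/1269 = 241.15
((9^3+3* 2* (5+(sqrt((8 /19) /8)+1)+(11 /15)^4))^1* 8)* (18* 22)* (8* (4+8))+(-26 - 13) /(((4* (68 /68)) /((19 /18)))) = 1824768* sqrt(19) /19+3497784624377 /15000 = 233604272.11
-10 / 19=-0.53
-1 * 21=-21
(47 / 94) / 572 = 1 / 1144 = 0.00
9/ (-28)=-9/ 28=-0.32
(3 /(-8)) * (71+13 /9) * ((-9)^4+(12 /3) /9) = -9625639 /54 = -178252.57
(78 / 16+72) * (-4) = -615 / 2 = -307.50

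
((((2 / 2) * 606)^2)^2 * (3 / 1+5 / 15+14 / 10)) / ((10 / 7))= 11171092168152 / 25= 446843686726.08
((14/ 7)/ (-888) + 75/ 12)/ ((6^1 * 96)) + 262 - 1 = 33375979/ 127872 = 261.01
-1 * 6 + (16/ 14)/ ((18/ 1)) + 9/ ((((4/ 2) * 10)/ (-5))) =-2063/ 252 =-8.19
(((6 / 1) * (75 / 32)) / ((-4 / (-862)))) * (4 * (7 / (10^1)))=135765 / 16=8485.31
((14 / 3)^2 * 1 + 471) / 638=4435 / 5742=0.77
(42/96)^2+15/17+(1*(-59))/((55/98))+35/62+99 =-33309079/7420160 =-4.49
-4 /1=-4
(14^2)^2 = 38416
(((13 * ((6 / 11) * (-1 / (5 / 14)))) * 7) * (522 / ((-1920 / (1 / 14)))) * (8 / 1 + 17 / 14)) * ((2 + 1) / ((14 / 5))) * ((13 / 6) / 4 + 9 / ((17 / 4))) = 13568607 / 191488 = 70.86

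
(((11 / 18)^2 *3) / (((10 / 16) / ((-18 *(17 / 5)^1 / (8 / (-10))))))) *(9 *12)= 74052 / 5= 14810.40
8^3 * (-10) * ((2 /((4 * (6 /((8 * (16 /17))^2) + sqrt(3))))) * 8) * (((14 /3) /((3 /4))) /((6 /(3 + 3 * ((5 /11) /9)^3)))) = 1317459576781537280 /583852883417991 -37344736515551395840 * sqrt(3) /1751558650253973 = -34672.32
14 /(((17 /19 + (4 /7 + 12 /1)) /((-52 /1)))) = -96824 /1791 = -54.06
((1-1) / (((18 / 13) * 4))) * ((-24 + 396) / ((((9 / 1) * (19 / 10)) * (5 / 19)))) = 0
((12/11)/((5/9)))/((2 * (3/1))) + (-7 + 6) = -37/55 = -0.67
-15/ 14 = -1.07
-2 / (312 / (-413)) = 413 / 156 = 2.65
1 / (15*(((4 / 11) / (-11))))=-121 / 60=-2.02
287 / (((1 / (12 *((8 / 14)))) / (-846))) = -1664928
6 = 6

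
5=5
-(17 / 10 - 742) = 7403 / 10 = 740.30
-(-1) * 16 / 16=1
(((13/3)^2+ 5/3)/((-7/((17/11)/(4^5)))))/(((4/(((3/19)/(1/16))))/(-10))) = 1955/70224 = 0.03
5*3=15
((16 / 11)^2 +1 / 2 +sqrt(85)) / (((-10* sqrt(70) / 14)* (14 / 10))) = sqrt(70)* (-242* sqrt(85) -633) / 16940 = -1.41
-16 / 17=-0.94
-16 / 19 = -0.84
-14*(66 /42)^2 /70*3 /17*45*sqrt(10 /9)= -1089*sqrt(10) /833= -4.13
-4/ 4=-1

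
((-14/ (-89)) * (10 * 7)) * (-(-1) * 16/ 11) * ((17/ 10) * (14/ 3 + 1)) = 453152/ 2937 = 154.29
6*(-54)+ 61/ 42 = -13547/ 42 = -322.55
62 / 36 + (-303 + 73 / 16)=-42727 / 144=-296.72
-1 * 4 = -4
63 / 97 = 0.65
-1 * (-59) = 59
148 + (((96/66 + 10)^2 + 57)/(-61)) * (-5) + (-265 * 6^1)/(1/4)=-45736907/7381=-6196.57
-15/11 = -1.36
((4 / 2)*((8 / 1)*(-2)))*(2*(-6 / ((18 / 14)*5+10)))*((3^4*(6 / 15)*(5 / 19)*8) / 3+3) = 1314432 / 2185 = 601.57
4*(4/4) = 4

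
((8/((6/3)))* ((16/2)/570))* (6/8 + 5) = 92/285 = 0.32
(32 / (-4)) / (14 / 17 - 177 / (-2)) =-272 / 3037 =-0.09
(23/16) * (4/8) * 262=3013/16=188.31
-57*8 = -456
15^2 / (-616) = -225 / 616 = -0.37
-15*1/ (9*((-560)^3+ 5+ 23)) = 5/ 526847916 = 0.00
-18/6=-3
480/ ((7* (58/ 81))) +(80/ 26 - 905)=-2127455/ 2639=-806.16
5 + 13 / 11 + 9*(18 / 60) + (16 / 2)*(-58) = -50063 / 110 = -455.12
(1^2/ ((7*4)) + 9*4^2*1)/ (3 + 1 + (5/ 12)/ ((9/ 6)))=36297/ 1078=33.67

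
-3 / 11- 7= -80 / 11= -7.27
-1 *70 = -70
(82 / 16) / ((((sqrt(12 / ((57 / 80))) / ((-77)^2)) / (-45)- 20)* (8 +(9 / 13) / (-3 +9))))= -720889563569175 / 22830423701764496 +28441413* sqrt(95) / 11415211850882248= -0.03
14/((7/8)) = 16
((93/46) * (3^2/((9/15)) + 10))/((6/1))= 775/92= 8.42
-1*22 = -22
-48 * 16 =-768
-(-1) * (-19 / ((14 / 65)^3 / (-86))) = 224368625 / 1372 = 163533.98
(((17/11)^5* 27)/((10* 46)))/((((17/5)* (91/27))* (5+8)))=60886809/17528146636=0.00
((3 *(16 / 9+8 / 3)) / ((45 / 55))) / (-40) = -11 / 27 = -0.41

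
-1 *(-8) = 8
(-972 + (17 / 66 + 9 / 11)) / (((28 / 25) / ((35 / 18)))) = -8010125 / 4752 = -1685.63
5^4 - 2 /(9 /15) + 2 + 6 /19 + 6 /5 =178177 /285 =625.18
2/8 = 1/4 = 0.25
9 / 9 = 1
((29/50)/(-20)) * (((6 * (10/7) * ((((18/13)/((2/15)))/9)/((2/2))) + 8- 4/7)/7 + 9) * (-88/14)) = 2331571/1114750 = 2.09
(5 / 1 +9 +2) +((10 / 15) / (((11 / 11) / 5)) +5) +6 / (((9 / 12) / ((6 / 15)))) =413 / 15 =27.53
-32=-32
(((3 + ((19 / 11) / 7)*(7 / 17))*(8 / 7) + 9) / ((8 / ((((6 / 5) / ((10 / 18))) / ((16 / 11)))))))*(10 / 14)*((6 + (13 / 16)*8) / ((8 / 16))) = 2216835 / 53312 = 41.58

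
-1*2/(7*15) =-2/105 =-0.02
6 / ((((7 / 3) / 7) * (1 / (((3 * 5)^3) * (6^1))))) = 364500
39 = 39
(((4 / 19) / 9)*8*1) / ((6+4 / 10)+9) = 160 / 13167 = 0.01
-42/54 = -7/9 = -0.78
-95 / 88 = -1.08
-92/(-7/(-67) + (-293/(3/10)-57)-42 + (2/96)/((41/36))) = 3032688/35454229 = 0.09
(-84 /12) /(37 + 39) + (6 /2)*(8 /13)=1.75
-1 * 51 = -51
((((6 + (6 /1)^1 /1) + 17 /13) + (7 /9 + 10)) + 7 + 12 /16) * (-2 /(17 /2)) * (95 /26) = -1415405 /51714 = -27.37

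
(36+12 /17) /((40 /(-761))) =-59358 /85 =-698.33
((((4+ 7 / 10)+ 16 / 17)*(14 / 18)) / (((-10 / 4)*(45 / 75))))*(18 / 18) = -6713 / 2295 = -2.93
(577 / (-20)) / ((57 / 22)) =-6347 / 570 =-11.14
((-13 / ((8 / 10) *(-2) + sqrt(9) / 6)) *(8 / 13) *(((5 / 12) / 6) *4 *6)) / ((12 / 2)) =200 / 99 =2.02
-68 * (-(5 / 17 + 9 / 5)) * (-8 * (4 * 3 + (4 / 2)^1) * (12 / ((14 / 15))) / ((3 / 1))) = -68352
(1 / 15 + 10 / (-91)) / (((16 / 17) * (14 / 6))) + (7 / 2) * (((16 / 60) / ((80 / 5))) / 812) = -34777 / 1773408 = -0.02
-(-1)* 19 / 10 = 19 / 10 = 1.90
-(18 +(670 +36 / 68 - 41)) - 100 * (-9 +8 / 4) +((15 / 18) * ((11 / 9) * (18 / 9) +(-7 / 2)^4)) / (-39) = 28190147 / 572832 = 49.21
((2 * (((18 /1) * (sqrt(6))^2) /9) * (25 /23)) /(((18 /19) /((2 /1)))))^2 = 3032.98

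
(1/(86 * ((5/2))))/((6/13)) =13/1290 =0.01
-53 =-53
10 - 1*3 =7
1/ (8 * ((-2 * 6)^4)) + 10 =1658881/ 165888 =10.00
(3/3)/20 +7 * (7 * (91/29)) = 153.81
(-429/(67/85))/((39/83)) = -77605/67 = -1158.28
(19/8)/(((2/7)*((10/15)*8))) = 1.56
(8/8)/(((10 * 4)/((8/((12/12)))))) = 1/5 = 0.20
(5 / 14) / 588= 5 / 8232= 0.00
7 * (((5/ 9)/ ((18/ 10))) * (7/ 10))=245/ 162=1.51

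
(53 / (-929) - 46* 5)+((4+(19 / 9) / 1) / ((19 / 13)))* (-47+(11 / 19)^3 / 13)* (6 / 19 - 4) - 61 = 995420367492 / 2300295971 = 432.74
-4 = -4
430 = 430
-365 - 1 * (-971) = 606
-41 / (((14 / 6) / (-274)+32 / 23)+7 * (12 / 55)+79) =-1039830 / 2077379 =-0.50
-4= -4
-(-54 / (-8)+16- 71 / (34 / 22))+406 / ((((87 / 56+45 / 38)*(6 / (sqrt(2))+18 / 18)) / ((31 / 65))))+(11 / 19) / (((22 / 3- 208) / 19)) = 13391504*sqrt(2) / 1072955+73541900659 / 3875513460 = 36.63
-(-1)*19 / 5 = 3.80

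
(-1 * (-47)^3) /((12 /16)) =415292 /3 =138430.67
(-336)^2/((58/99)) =5588352/29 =192701.79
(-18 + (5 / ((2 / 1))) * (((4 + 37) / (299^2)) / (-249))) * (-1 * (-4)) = -72.00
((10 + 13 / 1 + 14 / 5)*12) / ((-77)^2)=1548 / 29645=0.05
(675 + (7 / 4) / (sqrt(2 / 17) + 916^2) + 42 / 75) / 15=20213185103178449 / 448809544099125 - 7 * sqrt(34) / 718095270558600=45.04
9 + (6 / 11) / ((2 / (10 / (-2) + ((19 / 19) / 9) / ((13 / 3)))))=1093 / 143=7.64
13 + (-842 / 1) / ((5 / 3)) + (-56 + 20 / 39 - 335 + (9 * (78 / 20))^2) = 1362359 / 3900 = 349.32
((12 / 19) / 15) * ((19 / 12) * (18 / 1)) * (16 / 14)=48 / 35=1.37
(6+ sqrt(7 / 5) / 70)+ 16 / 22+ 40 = sqrt(35) / 350+ 514 / 11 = 46.74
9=9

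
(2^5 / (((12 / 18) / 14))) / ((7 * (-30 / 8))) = -128 / 5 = -25.60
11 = 11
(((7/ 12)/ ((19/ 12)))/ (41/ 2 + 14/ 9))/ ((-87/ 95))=-210/ 11513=-0.02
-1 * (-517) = 517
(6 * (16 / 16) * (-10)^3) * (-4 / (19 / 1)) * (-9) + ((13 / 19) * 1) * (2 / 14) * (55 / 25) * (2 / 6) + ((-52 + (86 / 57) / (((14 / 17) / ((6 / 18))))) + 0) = -68347136 / 5985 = -11419.74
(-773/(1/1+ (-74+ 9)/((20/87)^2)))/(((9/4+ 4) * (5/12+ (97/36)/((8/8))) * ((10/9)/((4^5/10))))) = 256462848/86027375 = 2.98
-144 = -144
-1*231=-231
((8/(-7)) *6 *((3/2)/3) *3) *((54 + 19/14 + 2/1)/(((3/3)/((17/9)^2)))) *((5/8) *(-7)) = 1160335/126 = 9209.01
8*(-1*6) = -48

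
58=58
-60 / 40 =-3 / 2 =-1.50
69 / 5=13.80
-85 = -85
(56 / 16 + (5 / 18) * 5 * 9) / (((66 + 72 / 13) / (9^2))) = 2808 / 155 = 18.12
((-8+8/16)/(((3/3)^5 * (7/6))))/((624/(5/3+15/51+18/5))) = -709/12376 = -0.06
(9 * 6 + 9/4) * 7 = 1575/4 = 393.75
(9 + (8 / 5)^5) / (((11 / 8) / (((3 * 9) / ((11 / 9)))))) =118375992 / 378125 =313.06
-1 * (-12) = 12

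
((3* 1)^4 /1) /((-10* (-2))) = 81 /20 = 4.05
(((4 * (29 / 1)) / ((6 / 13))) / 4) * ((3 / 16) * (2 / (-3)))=-377 / 48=-7.85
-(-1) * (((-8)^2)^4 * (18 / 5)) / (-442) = -150994944 / 1105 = -136647.01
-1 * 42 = -42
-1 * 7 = -7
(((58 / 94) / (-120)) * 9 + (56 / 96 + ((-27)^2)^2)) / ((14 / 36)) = 8991990807 / 6580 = 1366563.95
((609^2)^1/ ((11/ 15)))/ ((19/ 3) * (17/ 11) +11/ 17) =283723965/ 5854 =48466.68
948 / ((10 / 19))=1801.20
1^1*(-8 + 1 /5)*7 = -273 /5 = -54.60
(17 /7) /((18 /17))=289 /126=2.29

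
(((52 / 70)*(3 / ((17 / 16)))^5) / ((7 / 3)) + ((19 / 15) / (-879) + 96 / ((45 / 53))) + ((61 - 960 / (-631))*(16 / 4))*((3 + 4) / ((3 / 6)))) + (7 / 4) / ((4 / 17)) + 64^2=72004775534660687233 / 9261261838669680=7774.83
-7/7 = -1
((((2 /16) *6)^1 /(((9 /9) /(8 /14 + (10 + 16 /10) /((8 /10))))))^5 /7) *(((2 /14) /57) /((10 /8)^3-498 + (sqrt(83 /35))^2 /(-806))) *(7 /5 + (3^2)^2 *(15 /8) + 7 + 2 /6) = -9745135873940867907 /455551664687386624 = -21.39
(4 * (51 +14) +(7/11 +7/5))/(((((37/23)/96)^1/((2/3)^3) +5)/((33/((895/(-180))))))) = -9164648448/26646835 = -343.93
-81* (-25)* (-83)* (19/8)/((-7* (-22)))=-3193425/1232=-2592.07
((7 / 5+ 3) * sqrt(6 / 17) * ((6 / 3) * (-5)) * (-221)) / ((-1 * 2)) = -286 * sqrt(102) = -2888.46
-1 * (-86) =86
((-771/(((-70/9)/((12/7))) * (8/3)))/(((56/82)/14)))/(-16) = -2560491/31360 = -81.65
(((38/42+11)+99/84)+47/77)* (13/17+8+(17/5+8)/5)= 151.24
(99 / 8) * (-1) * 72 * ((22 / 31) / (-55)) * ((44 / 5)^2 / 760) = 431244 / 368125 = 1.17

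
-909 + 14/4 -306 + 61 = -2301/2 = -1150.50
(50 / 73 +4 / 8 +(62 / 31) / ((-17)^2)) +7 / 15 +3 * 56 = 107378573 / 632910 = 169.66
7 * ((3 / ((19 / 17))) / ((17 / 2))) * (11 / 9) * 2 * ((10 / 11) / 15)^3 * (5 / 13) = 1120 / 2420847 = 0.00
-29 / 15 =-1.93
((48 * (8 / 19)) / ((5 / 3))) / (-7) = -1152 / 665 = -1.73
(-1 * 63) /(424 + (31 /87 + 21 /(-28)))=-0.15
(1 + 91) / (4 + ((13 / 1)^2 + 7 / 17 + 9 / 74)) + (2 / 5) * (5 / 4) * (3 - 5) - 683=-149204884 / 218305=-683.47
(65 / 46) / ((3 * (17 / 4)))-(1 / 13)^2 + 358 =70989643 / 198237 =358.10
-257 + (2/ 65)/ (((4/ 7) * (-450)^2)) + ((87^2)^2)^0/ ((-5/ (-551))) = -3864509993/ 26325000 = -146.80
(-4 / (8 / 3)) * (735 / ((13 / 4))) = -4410 / 13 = -339.23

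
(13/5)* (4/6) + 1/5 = 29/15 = 1.93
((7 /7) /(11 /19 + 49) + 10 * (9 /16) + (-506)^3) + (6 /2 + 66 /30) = -129554205.15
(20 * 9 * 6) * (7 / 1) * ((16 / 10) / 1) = 12096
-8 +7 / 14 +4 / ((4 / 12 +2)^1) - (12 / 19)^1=-1707 / 266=-6.42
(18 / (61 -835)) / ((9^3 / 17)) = -17 / 31347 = -0.00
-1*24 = -24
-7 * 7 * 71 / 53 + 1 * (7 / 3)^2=-28714 / 477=-60.20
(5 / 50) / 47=1 / 470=0.00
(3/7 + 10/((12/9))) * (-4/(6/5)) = -185/7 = -26.43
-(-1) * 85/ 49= 1.73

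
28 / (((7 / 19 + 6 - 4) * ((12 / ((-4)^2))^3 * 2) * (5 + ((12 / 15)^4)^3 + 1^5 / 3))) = 2.59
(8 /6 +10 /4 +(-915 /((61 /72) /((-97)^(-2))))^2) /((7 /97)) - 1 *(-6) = 2273165459 /38332266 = 59.30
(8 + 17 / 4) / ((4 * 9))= 49 / 144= 0.34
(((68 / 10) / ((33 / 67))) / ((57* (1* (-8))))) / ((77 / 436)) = -124151 / 724185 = -0.17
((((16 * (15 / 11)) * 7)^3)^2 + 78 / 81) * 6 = 1214085997264988121172 / 15944049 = 76146654922158.61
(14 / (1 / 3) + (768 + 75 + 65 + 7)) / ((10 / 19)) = 1818.30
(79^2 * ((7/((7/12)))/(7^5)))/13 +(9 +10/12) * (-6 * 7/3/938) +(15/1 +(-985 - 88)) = -92910502541/87833382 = -1057.80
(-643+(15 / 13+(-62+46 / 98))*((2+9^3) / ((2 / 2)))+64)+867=-43847.42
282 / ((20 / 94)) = 6627 / 5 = 1325.40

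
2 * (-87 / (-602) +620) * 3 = 1119981 / 301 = 3720.87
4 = 4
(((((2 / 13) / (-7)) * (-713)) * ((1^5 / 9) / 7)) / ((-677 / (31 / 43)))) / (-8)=22103 / 667573452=0.00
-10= -10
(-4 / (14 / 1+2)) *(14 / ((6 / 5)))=-35 / 12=-2.92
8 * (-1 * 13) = -104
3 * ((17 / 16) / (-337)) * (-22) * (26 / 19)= 7293 / 25612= 0.28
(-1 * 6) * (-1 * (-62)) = -372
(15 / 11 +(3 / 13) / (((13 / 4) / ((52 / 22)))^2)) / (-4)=-2337 / 6292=-0.37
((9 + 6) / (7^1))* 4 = 8.57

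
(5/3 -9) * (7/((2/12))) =-308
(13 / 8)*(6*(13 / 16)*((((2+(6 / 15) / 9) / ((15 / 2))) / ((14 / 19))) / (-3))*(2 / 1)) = -73853 / 37800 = -1.95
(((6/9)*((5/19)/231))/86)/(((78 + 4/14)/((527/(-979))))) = -2635/43393082436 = -0.00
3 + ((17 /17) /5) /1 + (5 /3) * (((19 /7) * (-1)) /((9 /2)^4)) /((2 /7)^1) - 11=-771437 /98415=-7.84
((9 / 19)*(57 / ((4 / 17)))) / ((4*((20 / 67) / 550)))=1691415 / 32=52856.72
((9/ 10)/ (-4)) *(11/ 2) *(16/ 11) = -9/ 5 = -1.80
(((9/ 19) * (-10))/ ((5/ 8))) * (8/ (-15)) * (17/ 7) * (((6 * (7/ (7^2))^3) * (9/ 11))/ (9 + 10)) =352512/ 47671855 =0.01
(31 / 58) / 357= 0.00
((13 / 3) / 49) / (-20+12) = -13 / 1176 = -0.01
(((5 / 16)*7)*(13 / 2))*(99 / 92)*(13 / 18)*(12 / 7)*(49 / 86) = 1366365 / 126592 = 10.79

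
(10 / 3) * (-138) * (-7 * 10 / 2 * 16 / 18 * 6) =257600 / 3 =85866.67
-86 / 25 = -3.44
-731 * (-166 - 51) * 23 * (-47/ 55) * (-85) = 2915088379/ 11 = 265008034.45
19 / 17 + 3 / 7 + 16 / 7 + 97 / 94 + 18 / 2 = 155081 / 11186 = 13.86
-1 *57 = -57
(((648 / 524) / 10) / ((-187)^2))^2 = 0.00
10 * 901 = 9010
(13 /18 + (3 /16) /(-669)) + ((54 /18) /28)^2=577015 /786744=0.73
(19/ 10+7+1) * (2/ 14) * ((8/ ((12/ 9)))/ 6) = 99/ 70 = 1.41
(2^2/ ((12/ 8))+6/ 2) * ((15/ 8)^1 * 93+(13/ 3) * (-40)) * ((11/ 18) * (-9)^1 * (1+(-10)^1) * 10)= 23375/ 8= 2921.88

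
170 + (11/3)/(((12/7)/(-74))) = 211/18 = 11.72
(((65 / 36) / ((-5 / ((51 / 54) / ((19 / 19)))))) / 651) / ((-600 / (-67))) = -14807 / 253108800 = -0.00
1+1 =2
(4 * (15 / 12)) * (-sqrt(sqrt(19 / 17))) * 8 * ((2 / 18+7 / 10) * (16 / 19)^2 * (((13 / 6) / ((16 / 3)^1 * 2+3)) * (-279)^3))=1172482242048 * 17^(3 / 4) * 19^(1 / 4) / 251617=81450055.59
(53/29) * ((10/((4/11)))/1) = 2915/58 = 50.26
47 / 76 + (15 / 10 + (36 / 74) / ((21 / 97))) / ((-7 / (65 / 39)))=-37719 / 137788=-0.27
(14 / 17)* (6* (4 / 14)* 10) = 240 / 17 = 14.12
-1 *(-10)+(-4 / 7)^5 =167046 / 16807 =9.94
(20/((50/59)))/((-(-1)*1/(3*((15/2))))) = 531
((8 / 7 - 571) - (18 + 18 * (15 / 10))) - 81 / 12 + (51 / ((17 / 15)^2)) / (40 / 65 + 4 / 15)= -2950420 / 5117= -576.59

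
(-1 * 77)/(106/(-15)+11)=-1155/59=-19.58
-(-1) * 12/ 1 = 12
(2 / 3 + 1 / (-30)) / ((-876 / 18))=-19 / 1460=-0.01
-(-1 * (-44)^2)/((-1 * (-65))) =1936/65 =29.78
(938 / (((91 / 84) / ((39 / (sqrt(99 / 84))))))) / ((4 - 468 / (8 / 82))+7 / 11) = -1876 * sqrt(231) / 4393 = -6.49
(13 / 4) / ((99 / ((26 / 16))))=169 / 3168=0.05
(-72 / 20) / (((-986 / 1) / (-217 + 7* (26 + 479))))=29862 / 2465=12.11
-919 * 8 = -7352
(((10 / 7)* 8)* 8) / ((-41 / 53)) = -33920 / 287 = -118.19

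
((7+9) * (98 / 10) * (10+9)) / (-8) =-1862 / 5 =-372.40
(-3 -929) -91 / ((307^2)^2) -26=-8509793293049 / 8882874001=-958.00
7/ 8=0.88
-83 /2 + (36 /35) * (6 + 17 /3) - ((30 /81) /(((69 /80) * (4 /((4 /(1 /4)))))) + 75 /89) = -10631663 /331614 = -32.06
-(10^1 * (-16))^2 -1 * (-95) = -25505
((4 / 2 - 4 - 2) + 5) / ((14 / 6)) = 0.43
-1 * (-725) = 725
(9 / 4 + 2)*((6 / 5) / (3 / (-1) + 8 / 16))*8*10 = -163.20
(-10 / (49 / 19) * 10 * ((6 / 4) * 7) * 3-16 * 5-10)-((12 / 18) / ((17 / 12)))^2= -2653468 / 2023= -1311.65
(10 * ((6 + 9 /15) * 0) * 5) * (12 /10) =0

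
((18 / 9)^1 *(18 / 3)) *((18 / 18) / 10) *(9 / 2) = 27 / 5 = 5.40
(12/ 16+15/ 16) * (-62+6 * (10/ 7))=-5049/ 56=-90.16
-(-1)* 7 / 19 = 7 / 19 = 0.37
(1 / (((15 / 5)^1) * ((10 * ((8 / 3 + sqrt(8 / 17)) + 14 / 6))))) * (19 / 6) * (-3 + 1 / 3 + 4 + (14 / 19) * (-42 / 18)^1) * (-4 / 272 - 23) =17215 / 90072 - 3443 * sqrt(34) / 765612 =0.16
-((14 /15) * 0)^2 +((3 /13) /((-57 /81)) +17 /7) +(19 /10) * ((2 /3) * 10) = 76598 /5187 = 14.77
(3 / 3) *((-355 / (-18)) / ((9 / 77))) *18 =27335 / 9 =3037.22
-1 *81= -81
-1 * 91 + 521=430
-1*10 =-10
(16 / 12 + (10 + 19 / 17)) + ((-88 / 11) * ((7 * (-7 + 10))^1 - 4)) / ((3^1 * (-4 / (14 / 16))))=1521 / 68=22.37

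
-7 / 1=-7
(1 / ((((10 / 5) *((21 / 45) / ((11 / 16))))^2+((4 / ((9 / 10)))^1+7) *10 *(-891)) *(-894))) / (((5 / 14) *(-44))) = -1155 / 1654545512104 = -0.00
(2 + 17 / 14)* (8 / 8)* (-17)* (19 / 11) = -14535 / 154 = -94.38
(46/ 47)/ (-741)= -46/ 34827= -0.00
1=1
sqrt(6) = 2.45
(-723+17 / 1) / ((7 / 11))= -7766 / 7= -1109.43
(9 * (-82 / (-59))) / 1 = 738 / 59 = 12.51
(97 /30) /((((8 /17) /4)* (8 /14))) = 11543 /240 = 48.10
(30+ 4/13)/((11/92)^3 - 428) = -0.07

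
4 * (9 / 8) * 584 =2628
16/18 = 8/9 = 0.89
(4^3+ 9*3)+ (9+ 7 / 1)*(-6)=-5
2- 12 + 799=789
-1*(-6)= 6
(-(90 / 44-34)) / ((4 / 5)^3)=87875 / 1408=62.41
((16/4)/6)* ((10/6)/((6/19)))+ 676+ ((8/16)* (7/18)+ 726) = 151817/108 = 1405.71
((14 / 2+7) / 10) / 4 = 7 / 20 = 0.35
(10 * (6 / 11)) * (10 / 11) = 600 / 121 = 4.96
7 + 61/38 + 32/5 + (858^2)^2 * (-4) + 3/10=-205936225259026/95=-2167749739568.69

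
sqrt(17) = 4.12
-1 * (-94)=94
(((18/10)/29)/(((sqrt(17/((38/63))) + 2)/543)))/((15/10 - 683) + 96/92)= 17084952/4171014755 - 674406* sqrt(4522)/4171014755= -0.01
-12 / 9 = -4 / 3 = -1.33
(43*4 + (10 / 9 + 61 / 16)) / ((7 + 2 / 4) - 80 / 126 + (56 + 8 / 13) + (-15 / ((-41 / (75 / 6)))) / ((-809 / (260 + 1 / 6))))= 76899241783 / 26952336812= 2.85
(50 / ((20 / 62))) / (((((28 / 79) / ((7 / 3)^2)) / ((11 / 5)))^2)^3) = 1570610847533438049162439 / 6802444800000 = 230889172012.60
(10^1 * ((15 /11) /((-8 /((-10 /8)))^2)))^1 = 1875 /5632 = 0.33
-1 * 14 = -14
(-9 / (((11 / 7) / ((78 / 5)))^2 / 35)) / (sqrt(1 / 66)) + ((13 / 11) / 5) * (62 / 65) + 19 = 5287 / 275- 18781308 * sqrt(66) / 605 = -252179.23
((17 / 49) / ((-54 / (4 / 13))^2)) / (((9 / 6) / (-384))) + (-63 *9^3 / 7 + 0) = -39607783697 / 6036849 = -6561.00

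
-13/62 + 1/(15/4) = 53/930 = 0.06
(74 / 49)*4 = 296 / 49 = 6.04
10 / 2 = 5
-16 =-16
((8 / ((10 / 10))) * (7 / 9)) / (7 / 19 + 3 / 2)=2128 / 639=3.33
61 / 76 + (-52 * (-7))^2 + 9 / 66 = 110767441 / 836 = 132496.94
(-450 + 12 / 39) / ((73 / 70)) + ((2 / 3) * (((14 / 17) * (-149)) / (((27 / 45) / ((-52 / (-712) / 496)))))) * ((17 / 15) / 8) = -1950990496931 / 4524406848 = -431.21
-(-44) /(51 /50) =2200 /51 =43.14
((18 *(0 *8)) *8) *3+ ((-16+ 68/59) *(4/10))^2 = 3069504/87025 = 35.27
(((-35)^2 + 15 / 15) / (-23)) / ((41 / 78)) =-95628 / 943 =-101.41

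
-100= -100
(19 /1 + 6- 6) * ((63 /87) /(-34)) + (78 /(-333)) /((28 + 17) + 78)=-5473183 /13461858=-0.41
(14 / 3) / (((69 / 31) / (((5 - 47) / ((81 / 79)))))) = -480004 / 5589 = -85.88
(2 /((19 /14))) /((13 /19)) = 28 /13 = 2.15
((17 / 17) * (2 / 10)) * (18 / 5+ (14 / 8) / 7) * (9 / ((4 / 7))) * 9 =43659 / 400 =109.15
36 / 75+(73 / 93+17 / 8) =63053 / 18600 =3.39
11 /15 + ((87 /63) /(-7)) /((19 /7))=1318 /1995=0.66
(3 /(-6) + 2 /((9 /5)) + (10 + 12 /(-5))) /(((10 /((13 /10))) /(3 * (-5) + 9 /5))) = -105677 /7500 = -14.09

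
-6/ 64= -3/ 32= -0.09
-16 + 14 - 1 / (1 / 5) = -7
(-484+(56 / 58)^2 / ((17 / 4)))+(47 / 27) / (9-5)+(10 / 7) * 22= -4884558239 / 10808532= -451.92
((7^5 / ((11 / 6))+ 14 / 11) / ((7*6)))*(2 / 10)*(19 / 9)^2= 2600644 / 13365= 194.59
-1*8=-8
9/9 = 1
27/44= 0.61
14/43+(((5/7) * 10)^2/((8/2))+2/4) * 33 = 1844653/4214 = 437.74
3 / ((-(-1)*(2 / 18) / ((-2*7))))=-378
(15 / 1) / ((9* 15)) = 1 / 9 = 0.11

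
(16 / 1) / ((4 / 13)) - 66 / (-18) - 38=53 / 3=17.67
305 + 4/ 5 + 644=4749/ 5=949.80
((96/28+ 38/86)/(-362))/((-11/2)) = 1165/599291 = 0.00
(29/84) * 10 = 145/42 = 3.45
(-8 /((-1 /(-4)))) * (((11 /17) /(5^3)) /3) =-352 /6375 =-0.06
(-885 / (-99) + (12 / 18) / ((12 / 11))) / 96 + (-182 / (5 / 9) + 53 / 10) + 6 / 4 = -30479377 / 95040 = -320.70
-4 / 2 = -2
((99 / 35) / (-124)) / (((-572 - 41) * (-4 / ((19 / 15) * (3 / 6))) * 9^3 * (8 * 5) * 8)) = -0.00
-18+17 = -1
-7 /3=-2.33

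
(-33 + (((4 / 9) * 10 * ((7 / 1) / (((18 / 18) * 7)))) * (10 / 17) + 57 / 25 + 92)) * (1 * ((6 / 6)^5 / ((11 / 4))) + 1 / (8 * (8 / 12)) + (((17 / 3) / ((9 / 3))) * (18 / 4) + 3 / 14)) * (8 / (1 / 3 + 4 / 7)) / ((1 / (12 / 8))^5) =11298610377 / 284240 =39750.25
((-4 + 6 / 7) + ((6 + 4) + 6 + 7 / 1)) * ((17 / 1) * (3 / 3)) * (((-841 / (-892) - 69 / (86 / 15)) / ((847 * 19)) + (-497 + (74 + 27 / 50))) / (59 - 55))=-1400450199087461 / 39280379600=-35652.66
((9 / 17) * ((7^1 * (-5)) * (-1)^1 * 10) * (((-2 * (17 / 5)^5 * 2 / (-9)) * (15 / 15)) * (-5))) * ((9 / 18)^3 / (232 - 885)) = 584647 / 16325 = 35.81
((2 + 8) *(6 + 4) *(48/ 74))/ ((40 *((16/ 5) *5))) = 15/ 148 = 0.10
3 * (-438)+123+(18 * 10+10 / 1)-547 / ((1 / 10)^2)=-55701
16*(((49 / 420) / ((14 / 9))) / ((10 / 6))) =18 / 25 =0.72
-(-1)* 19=19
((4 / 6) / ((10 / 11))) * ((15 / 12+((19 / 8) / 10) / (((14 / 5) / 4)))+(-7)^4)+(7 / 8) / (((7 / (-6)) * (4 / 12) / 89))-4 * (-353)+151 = 524941 / 168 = 3124.65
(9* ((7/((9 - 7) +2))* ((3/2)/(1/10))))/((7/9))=1215/4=303.75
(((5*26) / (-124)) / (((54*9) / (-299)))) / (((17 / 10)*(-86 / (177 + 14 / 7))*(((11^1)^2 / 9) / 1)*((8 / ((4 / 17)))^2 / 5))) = -86971625 / 342330843888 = -0.00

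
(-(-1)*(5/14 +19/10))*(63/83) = 711/415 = 1.71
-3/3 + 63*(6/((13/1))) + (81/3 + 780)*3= 31838/13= 2449.08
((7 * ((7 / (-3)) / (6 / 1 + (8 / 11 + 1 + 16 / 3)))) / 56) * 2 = -77 / 1724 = -0.04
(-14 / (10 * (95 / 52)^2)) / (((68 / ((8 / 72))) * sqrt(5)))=-4732 * sqrt(5) / 34520625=-0.00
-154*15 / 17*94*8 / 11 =-157920 / 17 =-9289.41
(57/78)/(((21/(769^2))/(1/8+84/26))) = 3921314791/56784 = 69056.68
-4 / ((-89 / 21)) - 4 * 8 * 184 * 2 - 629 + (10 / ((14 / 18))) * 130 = -6686427 / 623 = -10732.63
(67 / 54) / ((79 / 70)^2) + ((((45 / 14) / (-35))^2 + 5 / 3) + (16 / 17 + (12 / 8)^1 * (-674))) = -27715651748189 / 27511800876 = -1007.41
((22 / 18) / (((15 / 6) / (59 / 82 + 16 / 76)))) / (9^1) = 1771 / 35055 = 0.05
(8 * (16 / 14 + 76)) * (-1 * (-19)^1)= 82080 / 7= 11725.71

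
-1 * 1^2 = -1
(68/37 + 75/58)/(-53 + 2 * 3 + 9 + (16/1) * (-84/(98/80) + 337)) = 47033/63946508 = 0.00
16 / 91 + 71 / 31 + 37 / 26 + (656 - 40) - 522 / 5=14541951 / 28210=515.49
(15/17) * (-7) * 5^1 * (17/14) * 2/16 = -75/16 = -4.69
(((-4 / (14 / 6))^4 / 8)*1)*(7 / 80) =162 / 1715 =0.09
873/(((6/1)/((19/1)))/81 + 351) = 447849/180065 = 2.49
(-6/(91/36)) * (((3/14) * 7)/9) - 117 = -10683/91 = -117.40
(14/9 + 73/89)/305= 1903/244305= 0.01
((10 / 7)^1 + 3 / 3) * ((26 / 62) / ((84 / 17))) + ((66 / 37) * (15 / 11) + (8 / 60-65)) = -209844431 / 3372180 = -62.23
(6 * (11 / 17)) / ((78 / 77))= 847 / 221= 3.83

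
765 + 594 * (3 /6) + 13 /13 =1063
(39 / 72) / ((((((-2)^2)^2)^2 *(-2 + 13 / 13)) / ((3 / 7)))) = -13 / 14336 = -0.00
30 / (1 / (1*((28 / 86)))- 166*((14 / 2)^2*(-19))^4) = -0.00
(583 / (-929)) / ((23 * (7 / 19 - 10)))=11077 / 3910161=0.00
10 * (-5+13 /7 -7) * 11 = -7810 /7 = -1115.71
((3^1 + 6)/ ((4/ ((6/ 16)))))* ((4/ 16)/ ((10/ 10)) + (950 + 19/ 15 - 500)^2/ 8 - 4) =137437833/ 6400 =21474.66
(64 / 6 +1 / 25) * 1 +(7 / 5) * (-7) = 68 / 75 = 0.91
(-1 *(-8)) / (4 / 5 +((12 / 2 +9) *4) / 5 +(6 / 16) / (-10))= 640 / 1021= 0.63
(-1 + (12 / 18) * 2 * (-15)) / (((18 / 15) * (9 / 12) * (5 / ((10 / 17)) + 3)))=-140 / 69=-2.03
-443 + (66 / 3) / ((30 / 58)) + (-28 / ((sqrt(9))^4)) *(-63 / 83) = -1494763 / 3735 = -400.20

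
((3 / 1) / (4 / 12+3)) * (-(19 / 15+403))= -363.84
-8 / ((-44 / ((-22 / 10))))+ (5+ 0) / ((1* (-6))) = -37 / 30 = -1.23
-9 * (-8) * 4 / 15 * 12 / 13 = 1152 / 65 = 17.72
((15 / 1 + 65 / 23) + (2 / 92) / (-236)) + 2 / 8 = 196233 / 10856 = 18.08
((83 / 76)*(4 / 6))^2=6889 / 12996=0.53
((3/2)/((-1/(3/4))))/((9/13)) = -13/8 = -1.62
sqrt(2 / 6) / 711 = sqrt(3) / 2133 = 0.00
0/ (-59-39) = 0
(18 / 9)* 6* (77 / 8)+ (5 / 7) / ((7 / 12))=11439 / 98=116.72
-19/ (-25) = 19/ 25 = 0.76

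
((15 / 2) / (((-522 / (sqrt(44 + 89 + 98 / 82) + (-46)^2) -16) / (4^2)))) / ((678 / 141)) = -2102598863880 / 1368834362929 -368010 *sqrt(225582) / 1368834362929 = -1.54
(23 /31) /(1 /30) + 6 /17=22.61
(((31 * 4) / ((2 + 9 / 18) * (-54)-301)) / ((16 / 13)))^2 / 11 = 162409 / 33456896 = 0.00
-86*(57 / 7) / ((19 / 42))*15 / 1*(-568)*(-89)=-1173817440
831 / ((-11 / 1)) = -831 / 11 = -75.55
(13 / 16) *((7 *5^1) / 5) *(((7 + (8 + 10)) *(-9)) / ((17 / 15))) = -1129.14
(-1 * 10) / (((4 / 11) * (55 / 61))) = -61 / 2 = -30.50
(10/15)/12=1/18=0.06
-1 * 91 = -91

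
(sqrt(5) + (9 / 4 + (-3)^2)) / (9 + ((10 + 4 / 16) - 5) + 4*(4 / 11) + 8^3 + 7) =44*sqrt(5) / 23527 + 495 / 23527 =0.03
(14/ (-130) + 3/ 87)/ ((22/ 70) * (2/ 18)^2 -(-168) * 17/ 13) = -78246/ 234810187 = -0.00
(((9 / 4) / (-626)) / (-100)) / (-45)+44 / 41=55087959 / 51332000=1.07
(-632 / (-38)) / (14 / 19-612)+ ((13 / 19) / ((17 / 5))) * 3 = 1081331 / 1875661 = 0.58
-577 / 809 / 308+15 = 3737003 / 249172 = 15.00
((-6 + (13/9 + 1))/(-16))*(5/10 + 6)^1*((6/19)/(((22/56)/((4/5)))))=2912/3135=0.93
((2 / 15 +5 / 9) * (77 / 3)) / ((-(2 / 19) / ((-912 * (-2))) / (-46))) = 14093696.71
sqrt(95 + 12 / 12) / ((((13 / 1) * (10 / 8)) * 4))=4 * sqrt(6) / 65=0.15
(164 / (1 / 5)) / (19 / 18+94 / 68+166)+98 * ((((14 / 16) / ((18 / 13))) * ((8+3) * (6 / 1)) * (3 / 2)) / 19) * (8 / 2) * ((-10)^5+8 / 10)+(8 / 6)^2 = -2844071103557758 / 22034205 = -129075276.53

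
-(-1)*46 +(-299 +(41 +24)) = -188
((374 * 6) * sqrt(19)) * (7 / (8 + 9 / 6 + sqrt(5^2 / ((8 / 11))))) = 4456.78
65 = 65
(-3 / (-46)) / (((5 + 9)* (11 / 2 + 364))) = 3 / 237958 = 0.00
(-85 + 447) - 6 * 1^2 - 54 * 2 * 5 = -184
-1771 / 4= -442.75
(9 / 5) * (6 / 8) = 27 / 20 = 1.35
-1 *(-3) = 3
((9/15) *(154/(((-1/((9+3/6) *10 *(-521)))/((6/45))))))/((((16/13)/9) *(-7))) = -12740013/20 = -637000.65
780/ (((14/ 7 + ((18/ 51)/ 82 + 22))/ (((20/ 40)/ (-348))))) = -3485/ 74646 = -0.05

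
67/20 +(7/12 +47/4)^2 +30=33383/180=185.46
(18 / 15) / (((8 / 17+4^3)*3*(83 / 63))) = 1071 / 227420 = 0.00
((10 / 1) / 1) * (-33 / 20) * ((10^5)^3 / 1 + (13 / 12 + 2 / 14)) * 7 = -924000000000001133 / 8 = -115500000000000141.62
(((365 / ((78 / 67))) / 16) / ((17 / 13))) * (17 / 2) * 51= 415735 / 64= 6495.86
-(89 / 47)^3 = -704969 / 103823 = -6.79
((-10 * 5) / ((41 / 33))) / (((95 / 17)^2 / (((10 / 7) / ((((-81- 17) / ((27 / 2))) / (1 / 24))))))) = 429165 / 40613944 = 0.01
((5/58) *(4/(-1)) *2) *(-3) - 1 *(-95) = 2815/29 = 97.07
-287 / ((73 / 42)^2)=-506268 / 5329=-95.00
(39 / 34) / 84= 13 / 952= 0.01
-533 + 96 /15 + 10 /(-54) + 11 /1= -69631 /135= -515.79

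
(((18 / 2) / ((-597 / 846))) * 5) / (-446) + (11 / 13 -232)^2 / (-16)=-400708262545 / 119995408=-3339.36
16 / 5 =3.20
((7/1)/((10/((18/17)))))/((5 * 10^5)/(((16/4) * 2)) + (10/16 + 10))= 56/4723025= 0.00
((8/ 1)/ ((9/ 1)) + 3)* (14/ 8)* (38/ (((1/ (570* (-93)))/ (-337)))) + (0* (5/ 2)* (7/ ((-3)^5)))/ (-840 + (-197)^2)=4619924575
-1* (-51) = 51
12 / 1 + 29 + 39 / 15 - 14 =148 / 5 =29.60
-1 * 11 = -11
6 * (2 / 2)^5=6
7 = 7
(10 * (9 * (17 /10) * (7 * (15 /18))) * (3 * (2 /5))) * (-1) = -1071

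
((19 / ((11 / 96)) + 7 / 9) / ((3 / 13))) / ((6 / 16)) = 1715272 / 891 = 1925.11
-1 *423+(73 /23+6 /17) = -419.47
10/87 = 0.11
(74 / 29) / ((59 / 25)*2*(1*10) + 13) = 370 / 8729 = 0.04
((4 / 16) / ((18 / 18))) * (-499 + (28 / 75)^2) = -2806091 / 22500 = -124.72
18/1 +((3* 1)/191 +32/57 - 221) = -2203778/10887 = -202.42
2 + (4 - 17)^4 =28563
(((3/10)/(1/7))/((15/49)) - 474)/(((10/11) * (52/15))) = -770781/5200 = -148.23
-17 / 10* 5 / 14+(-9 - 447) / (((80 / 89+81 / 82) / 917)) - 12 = -1743912505 / 7868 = -221646.23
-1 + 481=480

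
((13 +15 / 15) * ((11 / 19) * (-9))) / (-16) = 693 / 152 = 4.56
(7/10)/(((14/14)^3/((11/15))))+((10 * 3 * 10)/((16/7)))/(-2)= -39067/600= -65.11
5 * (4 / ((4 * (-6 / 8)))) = -20 / 3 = -6.67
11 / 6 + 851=5117 / 6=852.83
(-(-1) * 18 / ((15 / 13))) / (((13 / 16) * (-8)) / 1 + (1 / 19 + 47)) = 2964 / 7705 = 0.38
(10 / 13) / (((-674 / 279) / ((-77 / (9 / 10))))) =27.24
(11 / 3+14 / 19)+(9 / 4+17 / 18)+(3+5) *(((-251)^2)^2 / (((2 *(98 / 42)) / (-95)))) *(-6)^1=18569794143274939 / 4788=3878403120984.74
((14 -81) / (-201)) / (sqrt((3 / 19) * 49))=sqrt(57) / 63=0.12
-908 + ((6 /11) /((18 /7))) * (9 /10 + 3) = -99789 /110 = -907.17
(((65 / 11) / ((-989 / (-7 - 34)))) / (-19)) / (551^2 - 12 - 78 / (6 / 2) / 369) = -15129 / 356239045151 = -0.00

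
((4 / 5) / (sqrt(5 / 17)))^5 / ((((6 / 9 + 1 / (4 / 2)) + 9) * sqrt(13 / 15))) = 1775616 * sqrt(663) / 61953125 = 0.74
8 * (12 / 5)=96 / 5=19.20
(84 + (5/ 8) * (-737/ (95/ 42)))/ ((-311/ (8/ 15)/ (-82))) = -497084/ 29545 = -16.82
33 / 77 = 3 / 7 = 0.43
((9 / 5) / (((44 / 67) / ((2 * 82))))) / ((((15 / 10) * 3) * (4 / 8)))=199.78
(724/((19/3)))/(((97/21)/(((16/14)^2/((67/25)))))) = 10425600/864367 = 12.06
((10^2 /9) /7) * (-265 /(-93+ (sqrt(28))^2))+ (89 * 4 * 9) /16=206.72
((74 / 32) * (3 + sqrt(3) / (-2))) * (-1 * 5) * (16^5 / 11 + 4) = -145496025 / 44 + 48498675 * sqrt(3) / 88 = -2352157.74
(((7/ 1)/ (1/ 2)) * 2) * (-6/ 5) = -168/ 5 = -33.60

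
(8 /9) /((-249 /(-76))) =608 /2241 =0.27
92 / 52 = 23 / 13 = 1.77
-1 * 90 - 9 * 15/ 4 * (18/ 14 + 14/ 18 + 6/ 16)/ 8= -179715/ 1792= -100.29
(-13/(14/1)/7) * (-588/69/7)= 26/161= 0.16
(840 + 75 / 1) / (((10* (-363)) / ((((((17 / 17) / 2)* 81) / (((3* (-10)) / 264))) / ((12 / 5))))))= 37.43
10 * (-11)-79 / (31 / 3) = -3647 / 31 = -117.65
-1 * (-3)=3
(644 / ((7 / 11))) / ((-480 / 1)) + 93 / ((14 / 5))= 26129 / 840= 31.11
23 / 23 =1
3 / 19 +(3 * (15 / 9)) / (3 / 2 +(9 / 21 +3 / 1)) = 1537 / 1311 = 1.17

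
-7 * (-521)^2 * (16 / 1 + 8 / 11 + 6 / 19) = -6768109894 / 209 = -32383300.93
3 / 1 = 3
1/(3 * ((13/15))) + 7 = 96/13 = 7.38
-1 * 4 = -4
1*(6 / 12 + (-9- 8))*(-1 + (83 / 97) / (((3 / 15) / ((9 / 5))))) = -10725 / 97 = -110.57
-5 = -5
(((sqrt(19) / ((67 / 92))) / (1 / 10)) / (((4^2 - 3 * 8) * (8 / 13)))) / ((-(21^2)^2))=1495 * sqrt(19) / 104241816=0.00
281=281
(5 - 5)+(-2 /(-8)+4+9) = 53 /4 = 13.25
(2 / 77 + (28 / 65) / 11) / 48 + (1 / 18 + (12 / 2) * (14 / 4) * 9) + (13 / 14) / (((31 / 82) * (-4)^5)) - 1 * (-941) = 1615874532257 / 1429908480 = 1130.05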